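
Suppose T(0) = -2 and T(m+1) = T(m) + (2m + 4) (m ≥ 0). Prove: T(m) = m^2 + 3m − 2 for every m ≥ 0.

Base case: T(0) = -2, and 0^2 + 3·0 − 2 = -2.
Assume T(r) = r^2 + 3r − 2.
Then T(r+1) = T(r) + (2r + 4) = (r^2 + 3r − 2) + (2r + 4) = r^2 + 5r + 2,
and (r+1)^2 + 3·(r+1) − 2 = r^2 + 5r + 2.
By induction, T(m) = m^2 + 3m − 2 for all m ≥ 0.

T(m) = m^2 + 3m − 2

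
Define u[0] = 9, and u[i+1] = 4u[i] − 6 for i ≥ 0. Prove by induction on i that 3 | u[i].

Base case: u[0] = 9 = 3·3, so 3 | u[0].
Assume 3 | u[r], so u[r] = 3t for some integer t.
Then u[r+1] = 4u[r] − 6 = 4·(3t) − 6 = 3(4t − 2), so 3 | u[r+1].
Hence 3 | u[i] for every i ≥ 0, by induction.

3 | u[i]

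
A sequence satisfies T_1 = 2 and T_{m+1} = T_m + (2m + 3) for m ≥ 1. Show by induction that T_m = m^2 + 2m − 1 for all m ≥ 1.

Base case: T_1 = 2, and 1^2 + 2·1 − 1 = 2.
Assume T_k = k^2 + 2k − 1.
Then T_{k+1} = T_k + (2k + 3) = (k^2 + 2k − 1) + (2k + 3) = k^2 + 4k + 2,
and (k+1)^2 + 2·(k+1) − 1 = k^2 + 4k + 2.
Hence T_m = m^2 + 2m − 1 for every m ≥ 1, by induction.

T_m = m^2 + 2m − 1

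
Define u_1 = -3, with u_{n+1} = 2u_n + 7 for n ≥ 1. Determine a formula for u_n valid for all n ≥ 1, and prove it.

Claim: u_n = 2^{n+1} − 7.

Base case: u_1 = -3, and 2^{1+1} − 7 = 4 − 7 = -3.
Assume u_r = 2^{r+1} − 7 for some r ≥ 1.
Then u_{r+1} = 2u_r + 7 = 2·(2^{r+1} − 7) + 7 = 2^{r+2} − 14 + 7 = 2^{r+2} − 7.
This completes the inductive step, so u_n = 2^{n+1} − 7 for all n ≥ 1.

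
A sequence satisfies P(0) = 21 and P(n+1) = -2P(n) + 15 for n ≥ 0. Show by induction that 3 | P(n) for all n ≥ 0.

Base case: P(0) = 21 = 3·7, so 3 | P(0).
Assume 3 | P(r), so P(r) = 3t for some integer t.
Then P(r+1) = -2P(r) + 15 = -2·(3t) + 15 = 3(-2t + 5), so 3 | P(r+1).
This completes the inductive step, so 3 | P(n) for all n ≥ 0.

3 | P(n)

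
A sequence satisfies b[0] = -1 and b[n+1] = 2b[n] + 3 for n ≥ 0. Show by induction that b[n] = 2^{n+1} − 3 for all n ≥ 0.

Base case: b[0] = -1, and 2^{0+1} − 3 = 2 − 3 = -1.
Assume b[m] = 2^{m+1} − 3 for some m ≥ 0.
Then b[m+1] = 2b[m] + 3 = 2·(2^{m+1} − 3) + 3 = 2^{m+2} − 6 + 3 = 2^{m+2} − 3.
This completes the inductive step, so b[n] = 2^{n+1} − 3 for all n ≥ 0.

b[n] = 2^{n+1} − 3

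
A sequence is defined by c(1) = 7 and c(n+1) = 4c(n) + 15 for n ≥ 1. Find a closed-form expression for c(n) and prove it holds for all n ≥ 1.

Claim: c(n) = 3·4^n − 5.

Base case: c(1) = 7, and 3·4^1 − 5 = 12 − 5 = 7.
Assume c(m) = 3·4^m − 5 for some m ≥ 1.
Then c(m+1) = 4c(m) + 15 = 4·(3·4^m − 5) + 15 = 12·4^m − 20 + 15 = 3·4^{m+1} − 5.
So the formula holds for m+1, and by induction c(n) = 3·4^n − 5 for all n ≥ 1.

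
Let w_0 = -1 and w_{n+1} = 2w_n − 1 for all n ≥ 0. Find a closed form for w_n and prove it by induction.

Claim: w_n = -2^{n+1} + 1.

Base case: w_0 = -1, and -2^{0+1} + 1 = -2 + 1 = -1.
Assume w_j = -2^{j+1} + 1 for some j ≥ 0.
Then w_{j+1} = 2w_j − 1 = 2·(-2^{j+1} + 1) − 1 = -2^{j+2} + 2 − 1 = -2^{j+2} + 1.
By induction, w_n = -2^{n+1} + 1 for all n ≥ 0.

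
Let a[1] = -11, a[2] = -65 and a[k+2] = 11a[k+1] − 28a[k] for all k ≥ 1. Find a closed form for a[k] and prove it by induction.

Claim: a[k] = -7^k − 4^k.

Base cases: a[1] = -11 and -7^1 − 4^1 = -11; a[2] = -65 and -7^2 − 4^2 = -65.
Assume a[i] = -7^i − 4^i for all 1 ≤ i ≤ j, where j ≥ 2.
Then a[j+1] = 11a[j] − 28a[j−1] = 11·(-7^j − 4^j) − 28·(-7^{j−1} − 4^{j−1}) = -(11·7 − 28)7^{j−1} − (11·4 − 28)4^{j−1} = -49·7^{j−1} − 16·4^{j−1} = -7^{j+1} − 4^{j+1}.
By strong induction, a[k] = -7^k − 4^k for all k ≥ 1.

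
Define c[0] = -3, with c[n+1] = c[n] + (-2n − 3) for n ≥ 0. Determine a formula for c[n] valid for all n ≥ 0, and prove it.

Claim: c[n] = -n^2 − 2n − 3.

Base case: c[0] = -3, and -0^2 − 2·0 − 3 = -3.
Assume c[j] = -j^2 − 2j − 3.
Then c[j+1] = c[j] + (-2j − 3) = (-j^2 − 2j − 3) + (-2j − 3) = -j^2 − 4j − 6,
and -(j+1)^2 − 2·(j+1) − 3 = -j^2 − 4j − 6.
Hence c[n] = -n^2 − 2n − 3 for every n ≥ 0, by induction.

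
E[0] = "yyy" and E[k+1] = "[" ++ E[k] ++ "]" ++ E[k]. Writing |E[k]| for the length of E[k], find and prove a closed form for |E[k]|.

Claim: |E[k]| = 5·2^k − 2.

Base case: |E[0]| = 3, and 5·2^0 − 2 = 3.
Assume |E[m]| = 5·2^m − 2.
Then |E[m+1]| = 1 + |E[m]| + 1 + |E[m]| = 2|E[m]| + 2 = 2(5·2^m − 2) + 2 = 5·2^{m+1} − 4 + 2 = 5·2^{m+1} − 2.
Hence |E[k]| = 5·2^k − 2 for every k ≥ 0, by induction.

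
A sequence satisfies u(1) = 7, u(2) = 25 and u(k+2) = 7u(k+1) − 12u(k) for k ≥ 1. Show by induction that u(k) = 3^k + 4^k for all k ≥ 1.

Base cases: u(1) = 7 and 3^1 + 4^1 = 7; u(2) = 25 and 3^2 + 4^2 = 25.
Assume u(j) = 3^j + 4^j for all 1 ≤ j ≤ r, where r ≥ 2.
Then u(r+1) = 7u(r) − 12u(r−1) = 7·(3^r + 4^r) − 12·(3^{r−1} + 4^{r−1}) = (7·3 − 12)3^{r−1} + (7·4 − 12)4^{r−1} = 9·3^{r−1} + 16·4^{r−1} = 3^{r+1} + 4^{r+1}.
This completes the inductive step, so u(k) = 3^k + 4^k for all k ≥ 1.

u(k) = 3^k + 4^k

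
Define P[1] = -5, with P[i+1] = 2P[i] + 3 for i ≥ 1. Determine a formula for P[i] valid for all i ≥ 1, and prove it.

Claim: P[i] = -2^i − 3.

Base case: P[1] = -5, and -2^1 − 3 = -2 − 3 = -5.
Assume P[r] = -2^r − 3 for some r ≥ 1.
Then P[r+1] = 2P[r] + 3 = 2·(-2^r − 3) + 3 = -2^{r+1} − 6 + 3 = -2^{r+1} − 3.
By induction, P[i] = -2^i − 3 for all i ≥ 1.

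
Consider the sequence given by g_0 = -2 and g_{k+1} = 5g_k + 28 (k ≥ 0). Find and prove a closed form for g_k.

Claim: g_k = 5^{k+1} − 7.

Base case: g_0 = -2, and 5^{0+1} − 7 = 5 − 7 = -2.
Assume g_r = 5^{r+1} − 7 for some r ≥ 0.
Then g_{r+1} = 5g_r + 28 = 5·(5^{r+1} − 7) + 28 = 5^{r+2} − 35 + 28 = 5^{r+2} − 7.
By induction, g_k = 5^{k+1} − 7 for all k ≥ 0.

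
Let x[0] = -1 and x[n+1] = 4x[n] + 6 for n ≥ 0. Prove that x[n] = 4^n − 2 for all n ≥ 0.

Base case: x[0] = -1, and 4^0 − 2 = 1 − 2 = -1.
Assume x[j] = 4^j − 2 for some j ≥ 0.
Then x[j+1] = 4x[j] + 6 = 4·(4^j − 2) + 6 = 4^{j+1} − 8 + 6 = 4^{j+1} − 2.
Hence x[n] = 4^n − 2 for every n ≥ 0, by induction.

x[n] = 4^n − 2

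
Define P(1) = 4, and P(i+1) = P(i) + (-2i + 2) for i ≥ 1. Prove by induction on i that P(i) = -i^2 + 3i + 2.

Base case: P(1) = 4, and -1^2 + 3·1 + 2 = 4.
Assume P(k) = -k^2 + 3k + 2.
Then P(k+1) = P(k) + (-2k + 2) = (-k^2 + 3k + 2) + (-2k + 2) = -k^2 + k + 4,
and -(k+1)^2 + 3·(k+1) + 2 = -k^2 + k + 4.
By induction, P(i) = -i^2 + 3i + 2 for all i ≥ 1.

P(i) = -i^2 + 3i + 2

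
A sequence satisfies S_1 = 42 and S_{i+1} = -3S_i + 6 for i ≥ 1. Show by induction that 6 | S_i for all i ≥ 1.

Base case: S_1 = 42 = 6·7, so 6 | S_1.
Assume 6 | S_m, so S_m = 6t for some integer t.
Then S_{m+1} = -3S_m + 6 = -3·(6t) + 6 = 6(-3t + 1), so 6 | S_{m+1}.
This completes the inductive step, so 6 | S_i for all i ≥ 1.

6 | S_i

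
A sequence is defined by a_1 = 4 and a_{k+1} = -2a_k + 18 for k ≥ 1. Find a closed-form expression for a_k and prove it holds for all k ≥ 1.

Claim: a_k = (-2)^k + 6.

Base case: a_1 = 4, and (-2)^1 + 6 = -2 + 6 = 4.
Assume a_j = (-2)^j + 6 for some j ≥ 1.
Then a_{j+1} = -2a_j + 18 = -2·((-2)^j + 6) + 18 = -2·(-2)^j − 12 + 18 = (-2)^{j+1} + 6.
So the formula holds for j+1, and by induction a_k = (-2)^k + 6 for all k ≥ 1.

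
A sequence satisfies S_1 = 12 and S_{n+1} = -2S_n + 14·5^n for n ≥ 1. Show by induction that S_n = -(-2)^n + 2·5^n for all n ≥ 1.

Base case: S_1 = 12, and -(-2)^1 + 2·5^1 = 2 + 10 = 12.
Assume S_m = -(-2)^m + 2·5^m for some m ≥ 1.
Then S_{m+1} = -2S_m + 14·5^m = -2·(-(-2)^m + 2·5^m) + 14·5^m = -(-2)^{m+1} − 4·5^m + 14·5^m = -(-2)^{m+1} + 10·5^m = -(-2)^{m+1} + 2·5^{m+1}.
Hence S_n = -(-2)^n + 2·5^n for every n ≥ 1, by induction.

S_n = -(-2)^n + 2·5^n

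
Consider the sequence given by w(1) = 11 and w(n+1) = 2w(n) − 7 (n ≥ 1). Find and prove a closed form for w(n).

Claim: w(n) = 2^{n+1} + 7.

Base case: w(1) = 11, and 2^{1+1} + 7 = 4 + 7 = 11.
Assume w(k) = 2^{k+1} + 7 for some k ≥ 1.
Then w(k+1) = 2w(k) − 7 = 2·(2^{k+1} + 7) − 7 = 2^{k+2} + 14 − 7 = 2^{k+2} + 7.
By induction, w(n) = 2^{n+1} + 7 for all n ≥ 1.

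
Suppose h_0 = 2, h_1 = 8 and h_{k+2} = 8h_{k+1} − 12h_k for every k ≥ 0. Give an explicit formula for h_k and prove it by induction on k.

Claim: h_k = 6^k + 2^k.

Base cases: h_0 = 2 and 6^0 + 2^0 = 2; h_1 = 8 and 6^1 + 2^1 = 8.
Assume h_j = 6^j + 2^j for all 0 ≤ j ≤ m, where m ≥ 1.
Then h_{m+1} = 8h_m − 12h_{m−1} = 8·(6^m + 2^m) − 12·(6^{m−1} + 2^{m−1}) = (8·6 − 12)6^{m−1} + (8·2 − 12)2^{m−1} = 36·6^{m−1} + 4·2^{m−1} = 6^{m+1} + 2^{m+1}.
Hence h_k = 6^k + 2^k for every k ≥ 0, by strong induction.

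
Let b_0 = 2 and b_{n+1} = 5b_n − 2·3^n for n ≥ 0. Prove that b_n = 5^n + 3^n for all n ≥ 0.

Base case: b_0 = 2, and 5^0 + 3^0 = 1 + 1 = 2.
Assume b_k = 5^k + 3^k for some k ≥ 0.
Then b_{k+1} = 5b_k − 2·3^k = 5·(5^k + 3^k) − 2·3^k = 5^{k+1} + 5·3^k − 2·3^k = 5^{k+1} + 3·3^k = 5^{k+1} + 3^{k+1}.
So the formula holds for k+1, and by induction b_n = 5^n + 3^n for all n ≥ 0.

b_n = 5^n + 3^n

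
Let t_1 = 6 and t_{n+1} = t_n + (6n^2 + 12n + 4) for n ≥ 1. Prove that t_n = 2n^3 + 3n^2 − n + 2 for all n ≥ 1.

Base case: t_1 = 6, and 2·1^3 + 3·1^2 − 1 + 2 = 6.
Assume t_r = 2r^3 + 3r^2 − r + 2.
Then t_{r+1} = t_r + (6r^2 + 12r + 4) = (2r^3 + 3r^2 − r + 2) + (6r^2 + 12r + 4) = 2r^3 + 9r^2 + 11r + 6,
and 2·(r+1)^3 + 3·(r+1)^2 − (r+1) + 2 = 2r^3 + 9r^2 + 11r + 6.
Hence t_n = 2n^3 + 3n^2 − n + 2 for every n ≥ 1, by induction.

t_n = 2n^3 + 3n^2 − n + 2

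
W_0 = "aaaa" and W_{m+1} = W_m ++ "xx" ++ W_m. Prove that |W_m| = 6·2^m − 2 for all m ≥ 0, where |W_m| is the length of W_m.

Base case: |W_0| = 4, and 6·2^0 − 2 = 4.
Assume |W_j| = 6·2^j − 2.
Then |W_{j+1}| = |W_j| + 2 + |W_j| = 2|W_j| + 2 = 2(6·2^j − 2) + 2 = 6·2^{j+1} − 4 + 2 = 6·2^{j+1} − 2.
So the formula holds for j+1, and by induction |W_m| = 6·2^m − 2 for all m ≥ 0.

|W_m| = 6·2^m − 2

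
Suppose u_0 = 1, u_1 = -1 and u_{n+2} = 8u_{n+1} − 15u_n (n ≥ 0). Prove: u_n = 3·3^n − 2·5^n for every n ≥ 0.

Base cases: u_0 = 1 and 3·3^0 − 2·5^0 = 1; u_1 = -1 and 3·3^1 − 2·5^1 = -1.
Assume u_i = 3·3^i − 2·5^i for all 0 ≤ i ≤ j, where j ≥ 1.
Then u_{j+1} = 8u_j − 15u_{j−1} = 8·(3·3^j − 2·5^j) − 15·(3·3^{j−1} − 2·5^{j−1}) = 3·(8·3 − 15)3^{j−1} − 2·(8·5 − 15)5^{j−1} = 27·3^{j−1} − 50·5^{j−1} = 3·3^{j+1} − 2·5^{j+1}.
By strong induction, u_n = 3·3^n − 2·5^n for all n ≥ 0.

u_n = 3·3^n − 2·5^n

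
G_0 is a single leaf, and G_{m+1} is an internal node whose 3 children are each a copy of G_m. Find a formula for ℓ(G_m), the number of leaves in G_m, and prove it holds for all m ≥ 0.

Claim: ℓ(G_m) = 3^m.

Base case: ℓ(G_0) = 1, and 3^0 = 1.
Assume ℓ(G_k) = 3^k.
Then ℓ(G_{k+1}) = 3·ℓ(G_k) = 3·3^k = 3^{k+1}.
So the formula holds for k+1, and by induction ℓ(G_m) = 3^m for all m ≥ 0.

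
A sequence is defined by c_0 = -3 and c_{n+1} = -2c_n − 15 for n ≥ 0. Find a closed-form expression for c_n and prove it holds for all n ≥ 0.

Claim: c_n = 2·(-2)^n − 5.

Base case: c_0 = -3, and 2·(-2)^0 − 5 = 2 − 5 = -3.
Assume c_j = 2·(-2)^j − 5 for some j ≥ 0.
Then c_{j+1} = -2c_j − 15 = -2·(2·(-2)^j − 5) − 15 = -4·(-2)^j + 10 − 15 = 2·(-2)^{j+1} − 5.
Hence c_n = 2·(-2)^n − 5 for every n ≥ 0, by induction.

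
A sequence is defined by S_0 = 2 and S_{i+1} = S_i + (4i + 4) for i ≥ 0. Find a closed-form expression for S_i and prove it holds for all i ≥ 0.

Claim: S_i = 2i^2 + 2i + 2.

Base case: S_0 = 2, and 2·0^2 + 2·0 + 2 = 2.
Assume S_j = 2j^2 + 2j + 2.
Then S_{j+1} = S_j + (4j + 4) = (2j^2 + 2j + 2) + (4j + 4) = 2j^2 + 6j + 6,
and 2·(j+1)^2 + 2·(j+1) + 2 = 2j^2 + 6j + 6.
By induction, S_i = 2i^2 + 2i + 2 for all i ≥ 0.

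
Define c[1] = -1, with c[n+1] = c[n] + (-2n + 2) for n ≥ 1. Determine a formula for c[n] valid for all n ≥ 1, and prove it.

Claim: c[n] = -n^2 + 3n − 3.

Base case: c[1] = -1, and -1^2 + 3·1 − 3 = -1.
Assume c[k] = -k^2 + 3k − 3.
Then c[k+1] = c[k] + (-2k + 2) = (-k^2 + 3k − 3) + (-2k + 2) = -k^2 + k − 1,
and -(k+1)^2 + 3·(k+1) − 3 = -k^2 + k − 1.
This completes the inductive step, so c[n] = -n^2 + 3n − 3 for all n ≥ 1.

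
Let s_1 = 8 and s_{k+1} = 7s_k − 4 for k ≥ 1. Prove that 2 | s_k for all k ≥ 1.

Base case: s_1 = 8 = 2·4, so 2 | s_1.
Assume 2 | s_r, so s_r = 2t for some integer t.
Then s_{r+1} = 7s_r − 4 = 7·(2t) − 4 = 2(7t − 2), so 2 | s_{r+1}.
This completes the inductive step, so 2 | s_k for all k ≥ 1.

2 | s_k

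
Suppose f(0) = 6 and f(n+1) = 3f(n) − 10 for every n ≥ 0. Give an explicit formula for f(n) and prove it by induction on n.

Claim: f(n) = 3^n + 5.

Base case: f(0) = 6, and 3^0 + 5 = 1 + 5 = 6.
Assume f(r) = 3^r + 5 for some r ≥ 0.
Then f(r+1) = 3f(r) − 10 = 3·(3^r + 5) − 10 = 3^{r+1} + 15 − 10 = 3^{r+1} + 5.
Hence f(n) = 3^n + 5 for every n ≥ 0, by induction.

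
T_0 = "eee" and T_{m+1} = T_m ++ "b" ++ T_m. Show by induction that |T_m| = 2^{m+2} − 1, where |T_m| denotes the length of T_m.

Base case: |T_0| = 3, and 2^{0+2} − 1 = 3.
Assume |T_j| = 2^{j+2} − 1.
Then |T_{j+1}| = |T_j| + 1 + |T_j| = 2|T_j| + 1 = 2(2^{j+2} − 1) + 1 = 2^{j+3} − 2 + 1 = 2^{j+3} − 1.
So the formula holds for j+1, and by induction |T_m| = 2^{m+2} − 1 for all m ≥ 0.

|T_m| = 2^{m+2} − 1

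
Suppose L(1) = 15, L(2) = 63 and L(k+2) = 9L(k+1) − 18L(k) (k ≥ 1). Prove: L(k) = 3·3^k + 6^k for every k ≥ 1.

Base cases: L(1) = 15 and 3·3^1 + 6^1 = 15; L(2) = 63 and 3·3^2 + 6^2 = 63.
Assume L(i) = 3·3^i + 6^i for all 1 ≤ i ≤ j, where j ≥ 2.
Then L(j+1) = 9L(j) − 18L(j−1) = 9·(3·3^j + 6^j) − 18·(3·3^{j−1} + 6^{j−1}) = 3·(9·3 − 18)3^{j−1} + (9·6 − 18)6^{j−1} = 27·3^{j−1} + 36·6^{j−1} = 3·3^{j+1} + 6^{j+1}.
This completes the inductive step, so L(k) = 3·3^k + 6^k for all k ≥ 1.

L(k) = 3·3^k + 6^k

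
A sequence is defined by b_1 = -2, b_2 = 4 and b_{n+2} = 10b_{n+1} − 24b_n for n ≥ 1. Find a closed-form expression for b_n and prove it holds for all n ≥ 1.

Claim: b_n = 6^n − 2·4^n.

Base cases: b_1 = -2 and 6^1 − 2·4^1 = -2; b_2 = 4 and 6^2 − 2·4^2 = 4.
Assume b_j = 6^j − 2·4^j for all 1 ≤ j ≤ m, where m ≥ 2.
Then b_{m+1} = 10b_m − 24b_{m−1} = 10·(6^m − 2·4^m) − 24·(6^{m−1} − 2·4^{m−1}) = (10·6 − 24)6^{m−1} − 2·(10·4 − 24)4^{m−1} = 36·6^{m−1} − 32·4^{m−1} = 6^{m+1} − 2·4^{m+1}.
So the formula holds for m+1, and by strong induction b_n = 6^n − 2·4^n for all n ≥ 1.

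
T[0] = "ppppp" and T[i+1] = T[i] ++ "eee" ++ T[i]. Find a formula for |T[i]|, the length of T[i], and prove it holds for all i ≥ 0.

Claim: |T[i]| = 2^{i+3} − 3.

Base case: |T[0]| = 5, and 2^{0+3} − 3 = 5.
Assume |T[r]| = 2^{r+3} − 3.
Then |T[r+1]| = |T[r]| + 3 + |T[r]| = 2|T[r]| + 3 = 2(2^{r+3} − 3) + 3 = 2^{r+1+3} − 6 + 3 = 2^{r+1+3} − 3.
So the formula holds for r+1, and by induction |T[i]| = 2^{i+3} − 3 for all i ≥ 0.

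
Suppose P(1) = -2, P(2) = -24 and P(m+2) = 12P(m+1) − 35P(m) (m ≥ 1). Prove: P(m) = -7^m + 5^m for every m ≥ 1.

Base cases: P(1) = -2 and -7^1 + 5^1 = -2; P(2) = -24 and -7^2 + 5^2 = -24.
Assume P(j) = -7^j + 5^j for all 1 ≤ j ≤ r, where r ≥ 2.
Then P(r+1) = 12P(r) − 35P(r−1) = 12·(-7^r + 5^r) − 35·(-7^{r−1} + 5^{r−1}) = -(12·7 − 35)7^{r−1} + (12·5 − 35)5^{r−1} = -49·7^{r−1} + 25·5^{r−1} = -7^{r+1} + 5^{r+1}.
By strong induction, P(m) = -7^m + 5^m for all m ≥ 1.

P(m) = -7^m + 5^m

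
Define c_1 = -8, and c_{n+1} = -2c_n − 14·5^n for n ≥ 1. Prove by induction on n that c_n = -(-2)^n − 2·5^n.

Base case: c_1 = -8, and -(-2)^1 − 2·5^1 = 2 − 10 = -8.
Assume c_m = -(-2)^m − 2·5^m for some m ≥ 1.
Then c_{m+1} = -2c_m − 14·5^m = -2·(-(-2)^m − 2·5^m) − 14·5^m = -(-2)^{m+1} + 4·5^m − 14·5^m = -(-2)^{m+1} − 10·5^m = -(-2)^{m+1} − 2·5^{m+1}.
This completes the inductive step, so c_n = -(-2)^n − 2·5^n for all n ≥ 1.

c_n = -(-2)^n − 2·5^n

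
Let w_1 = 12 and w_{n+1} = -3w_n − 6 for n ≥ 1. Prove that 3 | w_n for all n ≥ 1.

Base case: w_1 = 12 = 3·4, so 3 | w_1.
Assume 3 | w_k, so w_k = 3t for some integer t.
Then w_{k+1} = -3w_k − 6 = -3·(3t) − 6 = 3(-3t − 2), so 3 | w_{k+1}.
By induction, 3 | w_n for all n ≥ 1.

3 | w_n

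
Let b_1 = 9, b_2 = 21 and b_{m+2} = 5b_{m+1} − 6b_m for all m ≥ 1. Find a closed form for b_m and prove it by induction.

Claim: b_m = 3·2^m + 3^m.

Base cases: b_1 = 9 and 3·2^1 + 3^1 = 9; b_2 = 21 and 3·2^2 + 3^2 = 21.
Assume b_i = 3·2^i + 3^i for all 1 ≤ i ≤ j, where j ≥ 2.
Then b_{j+1} = 5b_j − 6b_{j−1} = 5·(3·2^j + 3^j) − 6·(3·2^{j−1} + 3^{j−1}) = 3·(5·2 − 6)2^{j−1} + (5·3 − 6)3^{j−1} = 12·2^{j−1} + 9·3^{j−1} = 3·2^{j+1} + 3^{j+1}.
This completes the inductive step, so b_m = 3·2^m + 3^m for all m ≥ 1.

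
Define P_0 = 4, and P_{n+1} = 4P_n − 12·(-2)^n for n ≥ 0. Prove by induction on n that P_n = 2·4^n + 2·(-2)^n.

Base case: P_0 = 4, and 2·4^0 + 2·(-2)^0 = 2 + 2 = 4.
Assume P_j = 2·4^j + 2·(-2)^j for some j ≥ 0.
Then P_{j+1} = 4P_j − 12·(-2)^j = 4·(2·4^j + 2·(-2)^j) − 12·(-2)^j = 2·4^{j+1} + 8·(-2)^j − 12·(-2)^j = 2·4^{j+1} − 4·(-2)^j = 2·4^{j+1} + 2·(-2)^{j+1}.
Hence P_n = 2·4^n + 2·(-2)^n for every n ≥ 0, by induction.

P_n = 2·4^n + 2·(-2)^n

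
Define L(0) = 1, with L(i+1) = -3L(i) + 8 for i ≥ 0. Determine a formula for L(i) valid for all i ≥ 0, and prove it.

Claim: L(i) = -(-3)^i + 2.

Base case: L(0) = 1, and -(-3)^0 + 2 = -1 + 2 = 1.
Assume L(r) = -(-3)^r + 2 for some r ≥ 0.
Then L(r+1) = -3L(r) + 8 = -3·(-(-3)^r + 2) + 8 = 3·(-3)^r − 6 + 8 = -(-3)^{r+1} + 2.
So the formula holds for r+1, and by induction L(i) = -(-3)^i + 2 for all i ≥ 0.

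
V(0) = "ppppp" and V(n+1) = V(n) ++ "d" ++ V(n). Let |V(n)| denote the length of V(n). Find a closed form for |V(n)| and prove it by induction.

Claim: |V(n)| = 6·2^n − 1.

Base case: |V(0)| = 5, and 6·2^0 − 1 = 5.
Assume |V(k)| = 6·2^k − 1.
Then |V(k+1)| = |V(k)| + 1 + |V(k)| = 2|V(k)| + 1 = 2(6·2^k − 1) + 1 = 6·2^{k+1} − 2 + 1 = 6·2^{k+1} − 1.
By induction, |V(n)| = 6·2^n − 1 for all n ≥ 0.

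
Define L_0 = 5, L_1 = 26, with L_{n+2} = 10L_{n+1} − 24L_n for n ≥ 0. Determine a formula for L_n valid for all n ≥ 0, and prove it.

Claim: L_n = 3·6^n + 2·4^n.

Base cases: L_0 = 5 and 3·6^0 + 2·4^0 = 5; L_1 = 26 and 3·6^1 + 2·4^1 = 26.
Assume L_j = 3·6^j + 2·4^j for all 0 ≤ j ≤ k, where k ≥ 1.
Then L_{k+1} = 10L_k − 24L_{k−1} = 10·(3·6^k + 2·4^k) − 24·(3·6^{k−1} + 2·4^{k−1}) = 3·(10·6 − 24)6^{k−1} + 2·(10·4 − 24)4^{k−1} = 108·6^{k−1} + 32·4^{k−1} = 3·6^{k+1} + 2·4^{k+1}.
This completes the inductive step, so L_n = 3·6^n + 2·4^n for all n ≥ 0.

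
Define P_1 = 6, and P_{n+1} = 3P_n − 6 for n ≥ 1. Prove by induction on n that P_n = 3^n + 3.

Base case: P_1 = 6, and 3^1 + 3 = 3 + 3 = 6.
Assume P_k = 3^k + 3 for some k ≥ 1.
Then P_{k+1} = 3P_k − 6 = 3·(3^k + 3) − 6 = 3^{k+1} + 9 − 6 = 3^{k+1} + 3.
Hence P_n = 3^n + 3 for every n ≥ 1, by induction.

P_n = 3^n + 3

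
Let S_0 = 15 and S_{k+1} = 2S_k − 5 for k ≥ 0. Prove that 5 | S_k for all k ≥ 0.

Base case: S_0 = 15 = 5·3, so 5 | S_0.
Assume 5 | S_m, so S_m = 5t for some integer t.
Then S_{m+1} = 2S_m − 5 = 2·(5t) − 5 = 5(2t − 1), so 5 | S_{m+1}.
Hence 5 | S_k for every k ≥ 0, by induction.

5 | S_k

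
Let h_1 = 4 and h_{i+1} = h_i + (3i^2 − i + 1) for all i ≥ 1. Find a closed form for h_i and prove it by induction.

Claim: h_i = i^3 − 2i^2 + 2i + 3.

Base case: h_1 = 4, and 1^3 − 2·1^2 + 2·1 + 3 = 4.
Assume h_m = m^3 − 2m^2 + 2m + 3.
Then h_{m+1} = h_m + (3m^2 − m + 1) = (m^3 − 2m^2 + 2m + 3) + (3m^2 − m + 1) = m^3 + m^2 + m + 4,
and (m+1)^3 − 2·(m+1)^2 + 2·(m+1) + 3 = m^3 + m^2 + m + 4.
This completes the inductive step, so h_i = i^3 − 2i^2 + 2i + 3 for all i ≥ 1.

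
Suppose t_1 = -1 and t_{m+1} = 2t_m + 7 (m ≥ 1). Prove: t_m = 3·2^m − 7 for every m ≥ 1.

Base case: t_1 = -1, and 3·2^1 − 7 = 6 − 7 = -1.
Assume t_k = 3·2^k − 7 for some k ≥ 1.
Then t_{k+1} = 2t_k + 7 = 2·(3·2^k − 7) + 7 = 6·2^k − 14 + 7 = 3·2^{k+1} − 7.
Hence t_m = 3·2^m − 7 for every m ≥ 1, by induction.

t_m = 3·2^m − 7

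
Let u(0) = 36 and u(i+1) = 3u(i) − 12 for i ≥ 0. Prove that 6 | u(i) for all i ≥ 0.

Base case: u(0) = 36 = 6·6, so 6 | u(0).
Assume 6 | u(r), so u(r) = 6t for some integer t.
Then u(r+1) = 3u(r) − 12 = 3·(6t) − 12 = 6(3t − 2), so 6 | u(r+1).
This completes the inductive step, so 6 | u(i) for all i ≥ 0.

6 | u(i)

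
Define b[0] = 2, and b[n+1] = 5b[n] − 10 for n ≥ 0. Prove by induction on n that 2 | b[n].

Base case: b[0] = 2 = 2·1, so 2 | b[0].
Assume 2 | b[k], so b[k] = 2t for some integer t.
Then b[k+1] = 5b[k] − 10 = 5·(2t) − 10 = 2(5t − 5), so 2 | b[k+1].
Hence 2 | b[n] for every n ≥ 0, by induction.

2 | b[n]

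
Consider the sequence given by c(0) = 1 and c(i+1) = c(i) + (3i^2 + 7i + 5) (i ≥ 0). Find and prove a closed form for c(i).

Claim: c(i) = i^3 + 2i^2 + 2i + 1.

Base case: c(0) = 1, and 0^3 + 2·0^2 + 2·0 + 1 = 1.
Assume c(j) = j^3 + 2j^2 + 2j + 1.
Then c(j+1) = c(j) + (3j^2 + 7j + 5) = (j^3 + 2j^2 + 2j + 1) + (3j^2 + 7j + 5) = j^3 + 5j^2 + 9j + 6,
and (j+1)^3 + 2·(j+1)^2 + 2·(j+1) + 1 = j^3 + 5j^2 + 9j + 6.
By induction, c(i) = i^3 + 2i^2 + 2i + 1 for all i ≥ 0.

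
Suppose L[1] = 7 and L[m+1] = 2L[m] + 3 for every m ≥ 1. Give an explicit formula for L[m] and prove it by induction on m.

Claim: L[m] = 5·2^m − 3.

Base case: L[1] = 7, and 5·2^1 − 3 = 10 − 3 = 7.
Assume L[r] = 5·2^r − 3 for some r ≥ 1.
Then L[r+1] = 2L[r] + 3 = 2·(5·2^r − 3) + 3 = 10·2^r − 6 + 3 = 5·2^{r+1} − 3.
Hence L[m] = 5·2^m − 3 for every m ≥ 1, by induction.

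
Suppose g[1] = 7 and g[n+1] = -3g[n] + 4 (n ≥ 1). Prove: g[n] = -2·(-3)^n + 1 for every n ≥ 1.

Base case: g[1] = 7, and -2·(-3)^1 + 1 = 6 + 1 = 7.
Assume g[r] = -2·(-3)^r + 1 for some r ≥ 1.
Then g[r+1] = -3g[r] + 4 = -3·(-2·(-3)^r + 1) + 4 = 6·(-3)^r − 3 + 4 = -2·(-3)^{r+1} + 1.
By induction, g[n] = -2·(-3)^n + 1 for all n ≥ 1.

g[n] = -2·(-3)^n + 1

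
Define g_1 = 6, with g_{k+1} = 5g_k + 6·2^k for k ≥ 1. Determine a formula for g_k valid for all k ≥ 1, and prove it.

Claim: g_k = 2·5^k − 2·2^k.

Base case: g_1 = 6, and 2·5^1 − 2·2^1 = 10 − 4 = 6.
Assume g_j = 2·5^j − 2·2^j for some j ≥ 1.
Then g_{j+1} = 5g_j + 6·2^j = 5·(2·5^j − 2·2^j) + 6·2^j = 2·5^{j+1} − 10·2^j + 6·2^j = 2·5^{j+1} − 4·2^j = 2·5^{j+1} − 2·2^{j+1}.
By induction, g_k = 2·5^k − 2·2^k for all k ≥ 1.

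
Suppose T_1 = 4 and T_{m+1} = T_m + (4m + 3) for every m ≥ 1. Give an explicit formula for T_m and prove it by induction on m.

Claim: T_m = 2m^2 + m + 1.

Base case: T_1 = 4, and 2·1^2 + 1 + 1 = 4.
Assume T_j = 2j^2 + j + 1.
Then T_{j+1} = T_j + (4j + 3) = (2j^2 + j + 1) + (4j + 3) = 2j^2 + 5j + 4,
and 2·(j+1)^2 + (j+1) + 1 = 2j^2 + 5j + 4.
Hence T_m = 2m^2 + m + 1 for every m ≥ 1, by induction.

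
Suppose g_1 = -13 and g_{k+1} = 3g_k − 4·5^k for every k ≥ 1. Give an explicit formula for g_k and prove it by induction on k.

Claim: g_k = -3^k − 2·5^k.

Base case: g_1 = -13, and -3^1 − 2·5^1 = -3 − 10 = -13.
Assume g_m = -3^m − 2·5^m for some m ≥ 1.
Then g_{m+1} = 3g_m − 4·5^m = 3·(-3^m − 2·5^m) − 4·5^m = -3^{m+1} − 6·5^m − 4·5^m = -3^{m+1} − 10·5^m = -3^{m+1} − 2·5^{m+1}.
So the formula holds for m+1, and by induction g_k = -3^k − 2·5^k for all k ≥ 1.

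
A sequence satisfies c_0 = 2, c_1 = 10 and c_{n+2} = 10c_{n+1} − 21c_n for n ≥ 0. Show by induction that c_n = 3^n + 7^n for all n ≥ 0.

Base cases: c_0 = 2 and 3^0 + 7^0 = 2; c_1 = 10 and 3^1 + 7^1 = 10.
Assume c_j = 3^j + 7^j for all 0 ≤ j ≤ k, where k ≥ 1.
Then c_{k+1} = 10c_k − 21c_{k−1} = 10·(3^k + 7^k) − 21·(3^{k−1} + 7^{k−1}) = (10·3 − 21)3^{k−1} + (10·7 − 21)7^{k−1} = 9·3^{k−1} + 49·7^{k−1} = 3^{k+1} + 7^{k+1}.
By strong induction, c_n = 3^n + 7^n for all n ≥ 0.

c_n = 3^n + 7^n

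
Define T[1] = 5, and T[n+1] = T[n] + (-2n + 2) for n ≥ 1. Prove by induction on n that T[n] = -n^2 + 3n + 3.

Base case: T[1] = 5, and -1^2 + 3·1 + 3 = 5.
Assume T[m] = -m^2 + 3m + 3.
Then T[m+1] = T[m] + (-2m + 2) = (-m^2 + 3m + 3) + (-2m + 2) = -m^2 + m + 5,
and -(m+1)^2 + 3·(m+1) + 3 = -m^2 + m + 5.
This completes the inductive step, so T[n] = -n^2 + 3n + 3 for all n ≥ 1.

T[n] = -n^2 + 3n + 3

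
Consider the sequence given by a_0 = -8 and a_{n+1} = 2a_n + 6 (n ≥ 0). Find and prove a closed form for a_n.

Claim: a_n = -2^{n+1} − 6.

Base case: a_0 = -8, and -2^{0+1} − 6 = -2 − 6 = -8.
Assume a_m = -2^{m+1} − 6 for some m ≥ 0.
Then a_{m+1} = 2a_m + 6 = 2·(-2^{m+1} − 6) + 6 = -2^{m+2} − 12 + 6 = -2^{m+2} − 6.
So the formula holds for m+1, and by induction a_n = -2^{n+1} − 6 for all n ≥ 0.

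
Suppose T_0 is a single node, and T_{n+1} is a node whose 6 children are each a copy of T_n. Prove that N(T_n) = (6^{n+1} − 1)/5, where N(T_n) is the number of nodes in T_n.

Base case: N(T_0) = 1, and (6^{0+1} − 1)/5 = 1.
Assume N(T_r) = (6^{r+1} − 1)/5.
Then N(T_{r+1}) = 1 + 6N(T_r) = 1 + 6·(6^{r+1} − 1)/5 = 1 + (6^{r+2} − 6)/5 = (5 + 6^{r+2} − 6)/5 = (6^{r+2} − 1)/5.
Hence N(T_n) = (6^{n+1} − 1)/5 for every n ≥ 0, by induction.

N(T_n) = (6^{n+1} − 1)/5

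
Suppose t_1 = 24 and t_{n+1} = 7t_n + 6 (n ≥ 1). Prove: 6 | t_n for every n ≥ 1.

Base case: t_1 = 24 = 6·4, so 6 | t_1.
Assume 6 | t_j, so t_j = 6s for some integer s.
Then t_{j+1} = 7t_j + 6 = 7·(6s) + 6 = 6(7s + 1), so 6 | t_{j+1}.
By induction, 6 | t_n for all n ≥ 1.

6 | t_n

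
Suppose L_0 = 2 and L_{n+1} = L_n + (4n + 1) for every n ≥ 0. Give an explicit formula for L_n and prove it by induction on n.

Claim: L_n = 2n^2 − n + 2.

Base case: L_0 = 2, and 2·0^2 − 0 + 2 = 2.
Assume L_m = 2m^2 − m + 2.
Then L_{m+1} = L_m + (4m + 1) = (2m^2 − m + 2) + (4m + 1) = 2m^2 + 3m + 3,
and 2·(m+1)^2 − (m+1) + 2 = 2m^2 + 3m + 3.
By induction, L_n = 2n^2 − n + 2 for all n ≥ 0.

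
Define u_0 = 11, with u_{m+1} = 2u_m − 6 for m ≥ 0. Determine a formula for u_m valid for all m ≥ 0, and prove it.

Claim: u_m = 5·2^m + 6.

Base case: u_0 = 11, and 5·2^0 + 6 = 5 + 6 = 11.
Assume u_r = 5·2^r + 6 for some r ≥ 0.
Then u_{r+1} = 2u_r − 6 = 2·(5·2^r + 6) − 6 = 10·2^r + 12 − 6 = 5·2^{r+1} + 6.
This completes the inductive step, so u_m = 5·2^m + 6 for all m ≥ 0.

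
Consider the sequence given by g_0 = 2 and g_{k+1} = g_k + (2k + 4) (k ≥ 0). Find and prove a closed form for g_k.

Claim: g_k = k^2 + 3k + 2.

Base case: g_0 = 2, and 0^2 + 3·0 + 2 = 2.
Assume g_j = j^2 + 3j + 2.
Then g_{j+1} = g_j + (2j + 4) = (j^2 + 3j + 2) + (2j + 4) = j^2 + 5j + 6,
and (j+1)^2 + 3·(j+1) + 2 = j^2 + 5j + 6.
Hence g_k = k^2 + 3k + 2 for every k ≥ 0, by induction.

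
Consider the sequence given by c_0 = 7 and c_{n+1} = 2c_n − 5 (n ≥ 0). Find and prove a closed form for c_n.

Claim: c_n = 2^{n+1} + 5.

Base case: c_0 = 7, and 2^{0+1} + 5 = 2 + 5 = 7.
Assume c_j = 2^{j+1} + 5 for some j ≥ 0.
Then c_{j+1} = 2c_j − 5 = 2·(2^{j+1} + 5) − 5 = 2^{j+2} + 10 − 5 = 2^{j+2} + 5.
So the formula holds for j+1, and by induction c_n = 2^{n+1} + 5 for all n ≥ 0.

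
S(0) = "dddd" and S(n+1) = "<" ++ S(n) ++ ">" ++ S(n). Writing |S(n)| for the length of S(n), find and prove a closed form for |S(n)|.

Claim: |S(n)| = 6·2^n − 2.

Base case: |S(0)| = 4, and 6·2^0 − 2 = 4.
Assume |S(r)| = 6·2^r − 2.
Then |S(r+1)| = 1 + |S(r)| + 1 + |S(r)| = 2|S(r)| + 2 = 2(6·2^r − 2) + 2 = 6·2^{r+1} − 4 + 2 = 6·2^{r+1} − 2.
Hence |S(n)| = 6·2^n − 2 for every n ≥ 0, by induction.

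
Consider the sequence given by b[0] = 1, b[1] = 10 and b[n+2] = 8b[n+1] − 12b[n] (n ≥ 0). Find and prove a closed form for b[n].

Claim: b[n] = 2·6^n − 2^n.

Base cases: b[0] = 1 and 2·6^0 − 2^0 = 1; b[1] = 10 and 2·6^1 − 2^1 = 10.
Assume b[j] = 2·6^j − 2^j for all 0 ≤ j ≤ k, where k ≥ 1.
Then b[k+1] = 8b[k] − 12b[k−1] = 8·(2·6^k − 2^k) − 12·(2·6^{k−1} − 2^{k−1}) = 2·(8·6 − 12)6^{k−1} − (8·2 − 12)2^{k−1} = 72·6^{k−1} − 4·2^{k−1} = 2·6^{k+1} − 2^{k+1}.
This completes the inductive step, so b[n] = 2·6^n − 2^n for all n ≥ 0.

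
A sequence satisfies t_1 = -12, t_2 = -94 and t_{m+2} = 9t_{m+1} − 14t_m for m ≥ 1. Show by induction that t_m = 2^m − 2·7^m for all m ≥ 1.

Base cases: t_1 = -12 and 2^1 − 2·7^1 = -12; t_2 = -94 and 2^2 − 2·7^2 = -94.
Assume t_i = 2^i − 2·7^i for all 1 ≤ i ≤ j, where j ≥ 2.
Then t_{j+1} = 9t_j − 14t_{j−1} = 9·(2^j − 2·7^j) − 14·(2^{j−1} − 2·7^{j−1}) = (9·2 − 14)2^{j−1} − 2·(9·7 − 14)7^{j−1} = 4·2^{j−1} − 98·7^{j−1} = 2^{j+1} − 2·7^{j+1}.
This completes the inductive step, so t_m = 2^m − 2·7^m for all m ≥ 1.

t_m = 2^m − 2·7^m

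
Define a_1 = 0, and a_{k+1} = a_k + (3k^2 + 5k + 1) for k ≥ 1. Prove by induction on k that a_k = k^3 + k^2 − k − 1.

Base case: a_1 = 0, and 1^3 + 1^2 − 1 − 1 = 0.
Assume a_m = m^3 + m^2 − m − 1.
Then a_{m+1} = a_m + (3m^2 + 5m + 1) = (m^3 + m^2 − m − 1) + (3m^2 + 5m + 1) = m^3 + 4m^2 + 4m,
and (m+1)^3 + (m+1)^2 − (m+1) − 1 = m^3 + 4m^2 + 4m.
Hence a_k = k^3 + k^2 − k − 1 for every k ≥ 1, by induction.

a_k = k^3 + k^2 − k − 1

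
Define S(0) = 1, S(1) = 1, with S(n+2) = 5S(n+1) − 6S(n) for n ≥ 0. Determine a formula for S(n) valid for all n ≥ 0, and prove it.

Claim: S(n) = -3^n + 2·2^n.

Base cases: S(0) = 1 and -3^0 + 2·2^0 = 1; S(1) = 1 and -3^1 + 2·2^1 = 1.
Assume S(j) = -3^j + 2·2^j for all 0 ≤ j ≤ r, where r ≥ 1.
Then S(r+1) = 5S(r) − 6S(r−1) = 5·(-3^r + 2·2^r) − 6·(-3^{r−1} + 2·2^{r−1}) = -(5·3 − 6)3^{r−1} + 2·(5·2 − 6)2^{r−1} = -9·3^{r−1} + 8·2^{r−1} = -3^{r+1} + 2·2^{r+1}.
So the formula holds for r+1, and by strong induction S(n) = -3^n + 2·2^n for all n ≥ 0.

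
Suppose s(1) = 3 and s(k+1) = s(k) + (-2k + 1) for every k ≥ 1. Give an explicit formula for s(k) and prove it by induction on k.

Claim: s(k) = -k^2 + 2k + 2.

Base case: s(1) = 3, and -1^2 + 2·1 + 2 = 3.
Assume s(j) = -j^2 + 2j + 2.
Then s(j+1) = s(j) + (-2j + 1) = (-j^2 + 2j + 2) + (-2j + 1) = -j^2 + 3,
and -(j+1)^2 + 2·(j+1) + 2 = -j^2 + 3.
By induction, s(k) = -k^2 + 2k + 2 for all k ≥ 1.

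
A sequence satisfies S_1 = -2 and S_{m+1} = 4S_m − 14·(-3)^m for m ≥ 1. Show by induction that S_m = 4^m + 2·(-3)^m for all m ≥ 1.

Base case: S_1 = -2, and 4^1 + 2·(-3)^1 = 4 − 6 = -2.
Assume S_k = 4^k + 2·(-3)^k for some k ≥ 1.
Then S_{k+1} = 4S_k − 14·(-3)^k = 4·(4^k + 2·(-3)^k) − 14·(-3)^k = 4^{k+1} + 8·(-3)^k − 14·(-3)^k = 4^{k+1} − 6·(-3)^k = 4^{k+1} + 2·(-3)^{k+1}.
So the formula holds for k+1, and by induction S_m = 4^m + 2·(-3)^m for all m ≥ 1.

S_m = 4^m + 2·(-3)^m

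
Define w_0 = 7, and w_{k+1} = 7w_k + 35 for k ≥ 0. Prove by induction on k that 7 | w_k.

Base case: w_0 = 7 = 7·1, so 7 | w_0.
Assume 7 | w_r, so w_r = 7t for some integer t.
Then w_{r+1} = 7w_r + 35 = 7·(7t) + 35 = 7(7t + 5), so 7 | w_{r+1}.
Hence 7 | w_k for every k ≥ 0, by induction.

7 | w_k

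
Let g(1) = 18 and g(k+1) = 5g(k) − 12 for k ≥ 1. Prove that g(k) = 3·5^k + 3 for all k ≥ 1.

Base case: g(1) = 18, and 3·5^1 + 3 = 15 + 3 = 18.
Assume g(m) = 3·5^m + 3 for some m ≥ 1.
Then g(m+1) = 5g(m) − 12 = 5·(3·5^m + 3) − 12 = 15·5^m + 15 − 12 = 3·5^{m+1} + 3.
This completes the inductive step, so g(k) = 3·5^k + 3 for all k ≥ 1.

g(k) = 3·5^k + 3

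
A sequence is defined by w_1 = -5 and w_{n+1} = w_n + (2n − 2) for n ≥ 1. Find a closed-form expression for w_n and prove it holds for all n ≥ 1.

Claim: w_n = n^2 − 3n − 3.

Base case: w_1 = -5, and 1^2 − 3·1 − 3 = -5.
Assume w_k = k^2 − 3k − 3.
Then w_{k+1} = w_k + (2k − 2) = (k^2 − 3k − 3) + (2k − 2) = k^2 − k − 5,
and (k+1)^2 − 3·(k+1) − 3 = k^2 − k − 5.
By induction, w_n = n^2 − 3n − 3 for all n ≥ 1.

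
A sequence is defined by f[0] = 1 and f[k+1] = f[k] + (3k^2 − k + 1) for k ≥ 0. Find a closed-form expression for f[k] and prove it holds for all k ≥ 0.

Claim: f[k] = k^3 − 2k^2 + 2k + 1.

Base case: f[0] = 1, and 0^3 − 2·0^2 + 2·0 + 1 = 1.
Assume f[r] = r^3 − 2r^2 + 2r + 1.
Then f[r+1] = f[r] + (3r^2 − r + 1) = (r^3 − 2r^2 + 2r + 1) + (3r^2 − r + 1) = r^3 + r^2 + r + 2,
and (r+1)^3 − 2·(r+1)^2 + 2·(r+1) + 1 = r^3 + r^2 + r + 2.
By induction, f[k] = k^3 − 2k^2 + 2k + 1 for all k ≥ 0.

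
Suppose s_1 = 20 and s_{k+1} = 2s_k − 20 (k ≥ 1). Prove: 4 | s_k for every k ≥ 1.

Base case: s_1 = 20 = 4·5, so 4 | s_1.
Assume 4 | s_m, so s_m = 4t for some integer t.
Then s_{m+1} = 2s_m − 20 = 2·(4t) − 20 = 4(2t − 5), so 4 | s_{m+1}.
So the property holds for m+1, and by induction 4 | s_k for all k ≥ 1.

4 | s_k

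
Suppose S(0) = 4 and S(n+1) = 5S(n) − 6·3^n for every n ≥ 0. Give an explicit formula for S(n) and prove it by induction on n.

Claim: S(n) = 5^n + 3·3^n.

Base case: S(0) = 4, and 5^0 + 3·3^0 = 1 + 3 = 4.
Assume S(j) = 5^j + 3·3^j for some j ≥ 0.
Then S(j+1) = 5S(j) − 6·3^j = 5·(5^j + 3·3^j) − 6·3^j = 5^{j+1} + 15·3^j − 6·3^j = 5^{j+1} + 9·3^j = 5^{j+1} + 3·3^{j+1}.
So the formula holds for j+1, and by induction S(n) = 5^n + 3·3^n for all n ≥ 0.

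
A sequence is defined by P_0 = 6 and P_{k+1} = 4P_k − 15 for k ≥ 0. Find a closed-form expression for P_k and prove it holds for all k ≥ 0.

Claim: P_k = 4^k + 5.

Base case: P_0 = 6, and 4^0 + 5 = 1 + 5 = 6.
Assume P_r = 4^r + 5 for some r ≥ 0.
Then P_{r+1} = 4P_r − 15 = 4·(4^r + 5) − 15 = 4^{r+1} + 20 − 15 = 4^{r+1} + 5.
So the formula holds for r+1, and by induction P_k = 4^k + 5 for all k ≥ 0.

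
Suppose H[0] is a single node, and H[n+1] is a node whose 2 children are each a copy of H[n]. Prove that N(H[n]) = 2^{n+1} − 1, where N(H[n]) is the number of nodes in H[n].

Base case: N(H[0]) = 1, and 2^{0+1} − 1 = 1.
Assume N(H[j]) = 2^{j+1} − 1.
Then N(H[j+1]) = 1 + 2N(H[j]) = 1 + 2(2^{j+1} − 1) = 2^{j+2} − 2 + 1 = 2^{j+2} − 1.
By induction, N(H[n]) = 2^{n+1} − 1 for all n ≥ 0.

N(H[n]) = 2^{n+1} − 1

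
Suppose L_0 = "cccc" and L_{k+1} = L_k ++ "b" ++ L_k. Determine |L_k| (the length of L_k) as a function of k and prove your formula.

Claim: |L_k| = 5·2^k − 1.

Base case: |L_0| = 4, and 5·2^0 − 1 = 4.
Assume |L_r| = 5·2^r − 1.
Then |L_{r+1}| = |L_r| + 1 + |L_r| = 2|L_r| + 1 = 2(5·2^r − 1) + 1 = 5·2^{r+1} − 2 + 1 = 5·2^{r+1} − 1.
By induction, |L_k| = 5·2^k − 1 for all k ≥ 0.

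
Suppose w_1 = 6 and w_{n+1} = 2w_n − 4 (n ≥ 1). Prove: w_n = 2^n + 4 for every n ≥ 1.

Base case: w_1 = 6, and 2^1 + 4 = 2 + 4 = 6.
Assume w_j = 2^j + 4 for some j ≥ 1.
Then w_{j+1} = 2w_j − 4 = 2·(2^j + 4) − 4 = 2^{j+1} + 8 − 4 = 2^{j+1} + 4.
This completes the inductive step, so w_n = 2^n + 4 for all n ≥ 1.

w_n = 2^n + 4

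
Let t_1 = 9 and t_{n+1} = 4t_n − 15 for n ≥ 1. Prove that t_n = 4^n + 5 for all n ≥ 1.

Base case: t_1 = 9, and 4^1 + 5 = 4 + 5 = 9.
Assume t_r = 4^r + 5 for some r ≥ 1.
Then t_{r+1} = 4t_r − 15 = 4·(4^r + 5) − 15 = 4^{r+1} + 20 − 15 = 4^{r+1} + 5.
By induction, t_n = 4^n + 5 for all n ≥ 1.

t_n = 4^n + 5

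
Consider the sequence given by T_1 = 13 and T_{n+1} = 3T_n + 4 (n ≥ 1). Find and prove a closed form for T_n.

Claim: T_n = 5·3^n − 2.

Base case: T_1 = 13, and 5·3^1 − 2 = 15 − 2 = 13.
Assume T_k = 5·3^k − 2 for some k ≥ 1.
Then T_{k+1} = 3T_k + 4 = 3·(5·3^k − 2) + 4 = 15·3^k − 6 + 4 = 5·3^{k+1} − 2.
So the formula holds for k+1, and by induction T_n = 5·3^n − 2 for all n ≥ 1.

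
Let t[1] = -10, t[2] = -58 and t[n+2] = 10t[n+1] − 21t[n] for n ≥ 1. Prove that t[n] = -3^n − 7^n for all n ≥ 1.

Base cases: t[1] = -10 and -3^1 − 7^1 = -10; t[2] = -58 and -3^2 − 7^2 = -58.
Assume t[j] = -3^j − 7^j for all 1 ≤ j ≤ k, where k ≥ 2.
Then t[k+1] = 10t[k] − 21t[k−1] = 10·(-3^k − 7^k) − 21·(-3^{k−1} − 7^{k−1}) = -(10·3 − 21)3^{k−1} − (10·7 − 21)7^{k−1} = -9·3^{k−1} − 49·7^{k−1} = -3^{k+1} − 7^{k+1}.
This completes the inductive step, so t[n] = -3^n − 7^n for all n ≥ 1.

t[n] = -3^n − 7^n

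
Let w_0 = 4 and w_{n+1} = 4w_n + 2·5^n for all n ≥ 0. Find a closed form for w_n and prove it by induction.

Claim: w_n = 2·4^n + 2·5^n.

Base case: w_0 = 4, and 2·4^0 + 2·5^0 = 2 + 2 = 4.
Assume w_m = 2·4^m + 2·5^m for some m ≥ 0.
Then w_{m+1} = 4w_m + 2·5^m = 4·(2·4^m + 2·5^m) + 2·5^m = 2·4^{m+1} + 8·5^m + 2·5^m = 2·4^{m+1} + 10·5^m = 2·4^{m+1} + 2·5^{m+1}.
This completes the inductive step, so w_n = 2·4^n + 2·5^n for all n ≥ 0.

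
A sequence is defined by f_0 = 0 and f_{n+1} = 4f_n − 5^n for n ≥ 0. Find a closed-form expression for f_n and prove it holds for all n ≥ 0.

Claim: f_n = 4^n − 5^n.

Base case: f_0 = 0, and 4^0 − 5^0 = 1 − 1 = 0.
Assume f_m = 4^m − 5^m for some m ≥ 0.
Then f_{m+1} = 4f_m − 5^m = 4·(4^m − 5^m) − 5^m = 4^{m+1} − 4·5^m − 5^m = 4^{m+1} − 5·5^m = 4^{m+1} − 5^{m+1}.
This completes the inductive step, so f_n = 4^n − 5^n for all n ≥ 0.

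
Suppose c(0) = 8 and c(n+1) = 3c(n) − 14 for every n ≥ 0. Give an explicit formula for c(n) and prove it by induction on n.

Claim: c(n) = 3^n + 7.

Base case: c(0) = 8, and 3^0 + 7 = 1 + 7 = 8.
Assume c(r) = 3^r + 7 for some r ≥ 0.
Then c(r+1) = 3c(r) − 14 = 3·(3^r + 7) − 14 = 3^{r+1} + 21 − 14 = 3^{r+1} + 7.
By induction, c(n) = 3^n + 7 for all n ≥ 0.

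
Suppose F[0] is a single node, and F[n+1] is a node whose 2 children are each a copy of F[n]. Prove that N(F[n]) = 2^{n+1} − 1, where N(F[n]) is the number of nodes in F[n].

Base case: N(F[0]) = 1, and 2^{0+1} − 1 = 1.
Assume N(F[m]) = 2^{m+1} − 1.
Then N(F[m+1]) = 1 + 2N(F[m]) = 1 + 2(2^{m+1} − 1) = 2^{m+2} − 2 + 1 = 2^{m+2} − 1.
So the formula holds for m+1, and by induction N(F[n]) = 2^{n+1} − 1 for all n ≥ 0.

N(F[n]) = 2^{n+1} − 1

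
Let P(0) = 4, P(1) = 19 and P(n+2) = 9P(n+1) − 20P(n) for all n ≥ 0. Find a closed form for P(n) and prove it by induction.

Claim: P(n) = 3·5^n + 4^n.

Base cases: P(0) = 4 and 3·5^0 + 4^0 = 4; P(1) = 19 and 3·5^1 + 4^1 = 19.
Assume P(i) = 3·5^i + 4^i for all 0 ≤ i ≤ j, where j ≥ 1.
Then P(j+1) = 9P(j) − 20P(j−1) = 9·(3·5^j + 4^j) − 20·(3·5^{j−1} + 4^{j−1}) = 3·(9·5 − 20)5^{j−1} + (9·4 − 20)4^{j−1} = 75·5^{j−1} + 16·4^{j−1} = 3·5^{j+1} + 4^{j+1}.
This completes the inductive step, so P(n) = 3·5^n + 4^n for all n ≥ 0.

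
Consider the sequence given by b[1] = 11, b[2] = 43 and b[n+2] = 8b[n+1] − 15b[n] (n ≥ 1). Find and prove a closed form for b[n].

Claim: b[n] = 5^n + 2·3^n.

Base cases: b[1] = 11 and 5^1 + 2·3^1 = 11; b[2] = 43 and 5^2 + 2·3^2 = 43.
Assume b[i] = 5^i + 2·3^i for all 1 ≤ i ≤ j, where j ≥ 2.
Then b[j+1] = 8b[j] − 15b[j−1] = 8·(5^j + 2·3^j) − 15·(5^{j−1} + 2·3^{j−1}) = (8·5 − 15)5^{j−1} + 2·(8·3 − 15)3^{j−1} = 25·5^{j−1} + 18·3^{j−1} = 5^{j+1} + 2·3^{j+1}.
By strong induction, b[n] = 5^n + 2·3^n for all n ≥ 1.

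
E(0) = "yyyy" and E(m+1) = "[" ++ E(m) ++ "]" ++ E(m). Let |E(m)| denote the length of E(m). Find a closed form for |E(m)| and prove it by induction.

Claim: |E(m)| = 6·2^m − 2.

Base case: |E(0)| = 4, and 6·2^0 − 2 = 4.
Assume |E(k)| = 6·2^k − 2.
Then |E(k+1)| = 1 + |E(k)| + 1 + |E(k)| = 2|E(k)| + 2 = 2(6·2^k − 2) + 2 = 6·2^{k+1} − 4 + 2 = 6·2^{k+1} − 2.
This completes the inductive step, so |E(m)| = 6·2^m − 2 for all m ≥ 0.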